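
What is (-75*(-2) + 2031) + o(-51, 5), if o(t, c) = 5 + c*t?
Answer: 1931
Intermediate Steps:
(-75*(-2) + 2031) + o(-51, 5) = (-75*(-2) + 2031) + (5 + 5*(-51)) = (150 + 2031) + (5 - 255) = 2181 - 250 = 1931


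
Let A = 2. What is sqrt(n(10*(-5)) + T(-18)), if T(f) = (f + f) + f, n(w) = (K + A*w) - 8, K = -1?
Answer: I*sqrt(163) ≈ 12.767*I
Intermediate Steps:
n(w) = -9 + 2*w (n(w) = (-1 + 2*w) - 8 = -9 + 2*w)
T(f) = 3*f (T(f) = 2*f + f = 3*f)
sqrt(n(10*(-5)) + T(-18)) = sqrt((-9 + 2*(10*(-5))) + 3*(-18)) = sqrt((-9 + 2*(-50)) - 54) = sqrt((-9 - 100) - 54) = sqrt(-109 - 54) = sqrt(-163) = I*sqrt(163)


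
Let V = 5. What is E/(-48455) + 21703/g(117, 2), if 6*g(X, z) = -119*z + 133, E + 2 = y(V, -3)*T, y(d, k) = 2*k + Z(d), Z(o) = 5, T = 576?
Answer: -84128700/67837 ≈ -1240.2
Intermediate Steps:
y(d, k) = 5 + 2*k (y(d, k) = 2*k + 5 = 5 + 2*k)
E = -578 (E = -2 + (5 + 2*(-3))*576 = -2 + (5 - 6)*576 = -2 - 1*576 = -2 - 576 = -578)
g(X, z) = 133/6 - 119*z/6 (g(X, z) = (-119*z + 133)/6 = (133 - 119*z)/6 = 133/6 - 119*z/6)
E/(-48455) + 21703/g(117, 2) = -578/(-48455) + 21703/(133/6 - 119/6*2) = -578*(-1/48455) + 21703/(133/6 - 119/3) = 578/48455 + 21703/(-35/2) = 578/48455 + 21703*(-2/35) = 578/48455 - 43406/35 = -84128700/67837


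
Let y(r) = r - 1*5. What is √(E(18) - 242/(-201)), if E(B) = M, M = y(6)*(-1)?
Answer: √8241/201 ≈ 0.45164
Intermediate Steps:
y(r) = -5 + r (y(r) = r - 5 = -5 + r)
M = -1 (M = (-5 + 6)*(-1) = 1*(-1) = -1)
E(B) = -1
√(E(18) - 242/(-201)) = √(-1 - 242/(-201)) = √(-1 - 242*(-1/201)) = √(-1 + 242/201) = √(41/201) = √8241/201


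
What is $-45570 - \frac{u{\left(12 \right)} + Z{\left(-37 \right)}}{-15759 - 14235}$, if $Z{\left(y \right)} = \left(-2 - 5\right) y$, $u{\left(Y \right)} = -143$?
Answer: $- \frac{683413232}{14997} \approx -45570.0$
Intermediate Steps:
$Z{\left(y \right)} = - 7 y$
$-45570 - \frac{u{\left(12 \right)} + Z{\left(-37 \right)}}{-15759 - 14235} = -45570 - \frac{-143 - -259}{-15759 - 14235} = -45570 - \frac{-143 + 259}{-29994} = -45570 - 116 \left(- \frac{1}{29994}\right) = -45570 - - \frac{58}{14997} = -45570 + \frac{58}{14997} = - \frac{683413232}{14997}$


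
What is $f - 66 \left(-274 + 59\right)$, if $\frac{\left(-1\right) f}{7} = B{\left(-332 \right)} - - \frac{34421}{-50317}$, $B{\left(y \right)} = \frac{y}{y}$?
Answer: $\frac{713886958}{50317} \approx 14188.0$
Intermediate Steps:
$B{\left(y \right)} = 1$
$f = - \frac{111272}{50317}$ ($f = - 7 \left(1 - - \frac{34421}{-50317}\right) = - 7 \left(1 - \left(-34421\right) \left(- \frac{1}{50317}\right)\right) = - 7 \left(1 - \frac{34421}{50317}\right) = \left(-7\right) \frac{15896}{50317} = - \frac{111272}{50317} \approx -2.2114$)
$f - 66 \left(-274 + 59\right) = - \frac{111272}{50317} - 66 \left(-274 + 59\right) = - \frac{111272}{50317} - -14190 = - \frac{111272}{50317} + 14190 = \frac{713886958}{50317}$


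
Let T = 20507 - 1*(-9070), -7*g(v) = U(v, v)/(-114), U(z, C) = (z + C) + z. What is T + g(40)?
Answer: 3933761/133 ≈ 29577.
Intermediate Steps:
U(z, C) = C + 2*z (U(z, C) = (C + z) + z = C + 2*z)
g(v) = v/266 (g(v) = -(v + 2*v)/(7*(-114)) = -3*v*(-1)/(7*114) = -(-1)*v/266 = v/266)
T = 29577 (T = 20507 + 9070 = 29577)
T + g(40) = 29577 + (1/266)*40 = 29577 + 20/133 = 3933761/133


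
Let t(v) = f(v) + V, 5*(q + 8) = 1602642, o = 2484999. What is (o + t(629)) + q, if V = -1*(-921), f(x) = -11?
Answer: 14032147/5 ≈ 2.8064e+6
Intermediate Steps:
q = 1602602/5 (q = -8 + (1/5)*1602642 = -8 + 1602642/5 = 1602602/5 ≈ 3.2052e+5)
V = 921
t(v) = 910 (t(v) = -11 + 921 = 910)
(o + t(629)) + q = (2484999 + 910) + 1602602/5 = 2485909 + 1602602/5 = 14032147/5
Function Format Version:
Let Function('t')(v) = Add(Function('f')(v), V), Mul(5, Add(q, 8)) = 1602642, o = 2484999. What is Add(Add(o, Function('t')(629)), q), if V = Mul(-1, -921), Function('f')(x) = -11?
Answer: Rational(14032147, 5) ≈ 2.8064e+6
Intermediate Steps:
q = Rational(1602602, 5) (q = Add(-8, Mul(Rational(1, 5), 1602642)) = Add(-8, Rational(1602642, 5)) = Rational(1602602, 5) ≈ 3.2052e+5)
V = 921
Function('t')(v) = 910 (Function('t')(v) = Add(-11, 921) = 910)
Add(Add(o, Function('t')(629)), q) = Add(Add(2484999, 910), Rational(1602602, 5)) = Add(2485909, Rational(1602602, 5)) = Rational(14032147, 5)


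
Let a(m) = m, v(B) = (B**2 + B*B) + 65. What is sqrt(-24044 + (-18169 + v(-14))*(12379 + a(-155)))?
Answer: 2*I*sqrt(54133883) ≈ 14715.0*I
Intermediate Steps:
v(B) = 65 + 2*B**2 (v(B) = (B**2 + B**2) + 65 = 2*B**2 + 65 = 65 + 2*B**2)
sqrt(-24044 + (-18169 + v(-14))*(12379 + a(-155))) = sqrt(-24044 + (-18169 + (65 + 2*(-14)**2))*(12379 - 155)) = sqrt(-24044 + (-18169 + (65 + 2*196))*12224) = sqrt(-24044 + (-18169 + (65 + 392))*12224) = sqrt(-24044 + (-18169 + 457)*12224) = sqrt(-24044 - 17712*12224) = sqrt(-24044 - 216511488) = sqrt(-216535532) = 2*I*sqrt(54133883)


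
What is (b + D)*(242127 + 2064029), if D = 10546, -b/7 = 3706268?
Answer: -59806304579480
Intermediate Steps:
b = -25943876 (b = -7*3706268 = -25943876)
(b + D)*(242127 + 2064029) = (-25943876 + 10546)*(242127 + 2064029) = -25933330*2306156 = -59806304579480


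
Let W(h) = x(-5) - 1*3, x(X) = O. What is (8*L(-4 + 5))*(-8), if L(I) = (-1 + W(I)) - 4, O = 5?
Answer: 192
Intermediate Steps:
x(X) = 5
W(h) = 2 (W(h) = 5 - 1*3 = 5 - 3 = 2)
L(I) = -3 (L(I) = (-1 + 2) - 4 = 1 - 4 = -3)
(8*L(-4 + 5))*(-8) = (8*(-3))*(-8) = -24*(-8) = 192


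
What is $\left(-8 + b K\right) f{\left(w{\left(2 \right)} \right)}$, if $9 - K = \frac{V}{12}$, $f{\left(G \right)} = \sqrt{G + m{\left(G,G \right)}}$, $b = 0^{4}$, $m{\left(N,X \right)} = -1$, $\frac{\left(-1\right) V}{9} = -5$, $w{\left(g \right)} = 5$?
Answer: $-16$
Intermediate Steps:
$V = 45$ ($V = \left(-9\right) \left(-5\right) = 45$)
$b = 0$
$f{\left(G \right)} = \sqrt{-1 + G}$ ($f{\left(G \right)} = \sqrt{G - 1} = \sqrt{-1 + G}$)
$K = \frac{21}{4}$ ($K = 9 - \frac{45}{12} = 9 - 45 \cdot \frac{1}{12} = 9 - \frac{15}{4} = \frac{21}{4} \approx 5.25$)
$\left(-8 + b K\right) f{\left(w{\left(2 \right)} \right)} = \left(-8 + 0 \cdot \frac{21}{4}\right) \sqrt{-1 + 5} = \left(-8 + 0\right) \sqrt{4} = \left(-8\right) 2 = -16$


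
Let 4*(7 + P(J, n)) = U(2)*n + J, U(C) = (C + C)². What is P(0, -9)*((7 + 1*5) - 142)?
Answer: 5590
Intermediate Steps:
U(C) = 4*C² (U(C) = (2*C)² = 4*C²)
P(J, n) = -7 + 4*n + J/4 (P(J, n) = -7 + ((4*2²)*n + J)/4 = -7 + ((4*4)*n + J)/4 = -7 + (16*n + J)/4 = -7 + (J + 16*n)/4 = -7 + (4*n + J/4) = -7 + 4*n + J/4)
P(0, -9)*((7 + 1*5) - 142) = (-7 + 4*(-9) + (¼)*0)*((7 + 1*5) - 142) = (-7 - 36 + 0)*((7 + 5) - 142) = -43*(12 - 142) = -43*(-130) = 5590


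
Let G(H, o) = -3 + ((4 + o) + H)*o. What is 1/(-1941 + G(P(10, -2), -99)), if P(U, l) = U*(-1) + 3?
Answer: 1/8154 ≈ 0.00012264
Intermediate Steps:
P(U, l) = 3 - U (P(U, l) = -U + 3 = 3 - U)
G(H, o) = -3 + o*(4 + H + o) (G(H, o) = -3 + (4 + H + o)*o = -3 + o*(4 + H + o))
1/(-1941 + G(P(10, -2), -99)) = 1/(-1941 + (-3 + (-99)**2 + 4*(-99) + (3 - 1*10)*(-99))) = 1/(-1941 + (-3 + 9801 - 396 + (3 - 10)*(-99))) = 1/(-1941 + (-3 + 9801 - 396 - 7*(-99))) = 1/(-1941 + (-3 + 9801 - 396 + 693)) = 1/(-1941 + 10095) = 1/8154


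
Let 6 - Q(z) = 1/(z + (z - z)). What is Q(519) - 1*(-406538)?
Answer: 210996335/519 ≈ 4.0654e+5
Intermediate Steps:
Q(z) = 6 - 1/z (Q(z) = 6 - 1/(z + (z - z)) = 6 - 1/(z + 0) = 6 - 1/z)
Q(519) - 1*(-406538) = (6 - 1/519) - 1*(-406538) = (6 - 1*1/519) + 406538 = (6 - 1/519) + 406538 = 3113/519 + 406538 = 210996335/519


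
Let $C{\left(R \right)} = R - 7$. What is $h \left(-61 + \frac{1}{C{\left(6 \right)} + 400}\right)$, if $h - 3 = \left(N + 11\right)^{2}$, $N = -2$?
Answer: $- \frac{97352}{19} \approx -5123.8$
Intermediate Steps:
$C{\left(R \right)} = -7 + R$
$h = 84$ ($h = 3 + \left(-2 + 11\right)^{2} = 3 + 9^{2} = 3 + 81 = 84$)
$h \left(-61 + \frac{1}{C{\left(6 \right)} + 400}\right) = 84 \left(-61 + \frac{1}{\left(-7 + 6\right) + 400}\right) = 84 \left(-61 + \frac{1}{-1 + 400}\right) = 84 \left(-61 + \frac{1}{399}\right) = 84 \left(- \frac{24338}{399}\right) = - \frac{97352}{19}$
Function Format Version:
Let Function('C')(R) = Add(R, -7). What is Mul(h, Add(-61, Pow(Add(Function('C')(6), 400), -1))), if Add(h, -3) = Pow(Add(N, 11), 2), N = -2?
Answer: Rational(-97352, 19) ≈ -5123.8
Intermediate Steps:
Function('C')(R) = Add(-7, R)
h = 84 (h = Add(3, Pow(Add(-2, 11), 2)) = Add(3, Pow(9, 2)) = Add(3, 81) = 84)
Mul(h, Add(-61, Pow(Add(Function('C')(6), 400), -1))) = Mul(84, Add(-61, Pow(Add(Add(-7, 6), 400), -1))) = Mul(84, Add(-61, Pow(Add(-1, 400), -1))) = Mul(84, Add(-61, Pow(399, -1))) = Mul(84, Add(-61, Rational(1, 399))) = Mul(84, Rational(-24338, 399)) = Rational(-97352, 19)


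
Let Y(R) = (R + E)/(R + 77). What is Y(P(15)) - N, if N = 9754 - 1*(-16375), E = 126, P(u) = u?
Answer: -2403727/92 ≈ -26127.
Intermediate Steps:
Y(R) = (126 + R)/(77 + R) (Y(R) = (R + 126)/(R + 77) = (126 + R)/(77 + R))
N = 26129 (N = 9754 + 16375 = 26129)
Y(P(15)) - N = (126 + 15)/(77 + 15) - 1*26129 = 141/92 - 26129 = -2403727/92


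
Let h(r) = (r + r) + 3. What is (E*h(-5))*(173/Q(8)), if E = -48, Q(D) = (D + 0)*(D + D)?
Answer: 3633/8 ≈ 454.13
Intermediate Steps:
h(r) = 3 + 2*r (h(r) = 2*r + 3 = 3 + 2*r)
Q(D) = 2*D² (Q(D) = D*(2*D) = 2*D²)
(E*h(-5))*(173/Q(8)) = (-48*(3 + 2*(-5)))*(173/((2*8²))) = (-48*(3 - 10))*(173/((2*64))) = (-48*(-7))*(173/128) = 336*(173*(1/128)) = 336*(173/128) = 3633/8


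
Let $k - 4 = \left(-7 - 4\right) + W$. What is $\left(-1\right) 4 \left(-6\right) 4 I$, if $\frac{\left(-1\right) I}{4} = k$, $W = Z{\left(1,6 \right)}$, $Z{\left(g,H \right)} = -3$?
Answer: $3840$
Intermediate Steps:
$W = -3$
$k = -10$ ($k = 4 - 14 = -10$)
$I = 40$ ($I = \left(-4\right) \left(-10\right) = 40$)
$\left(-1\right) 4 \left(-6\right) 4 I = \left(-1\right) 4 \left(-6\right) 4 \cdot 40 = \left(-4\right) \left(-6\right) 4 \cdot 40 = 24 \cdot 4 \cdot 40 = 96 \cdot 40 = 3840$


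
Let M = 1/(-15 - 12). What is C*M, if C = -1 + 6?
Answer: -5/27 ≈ -0.18519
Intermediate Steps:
C = 5
M = -1/27 (M = 1/(-27) = -1/27 ≈ -0.037037)
C*M = 5*(-1/27) = -5/27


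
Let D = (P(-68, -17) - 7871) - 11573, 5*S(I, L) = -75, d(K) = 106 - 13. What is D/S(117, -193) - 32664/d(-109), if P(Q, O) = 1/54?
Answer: 4745989/5022 ≈ 945.04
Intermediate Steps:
P(Q, O) = 1/54
d(K) = 93
S(I, L) = -15 (S(I, L) = (1/5)*(-75) = -15)
D = -1049975/54 (D = (1/54 - 7871) - 11573 = -425033/54 - 11573 = -1049975/54 ≈ -19444.)
D/S(117, -193) - 32664/d(-109) = -1049975/54/(-15) - 32664/93 = -1049975/54*(-1/15) - 32664*1/93 = 209995/162 - 10888/31 = 4745989/5022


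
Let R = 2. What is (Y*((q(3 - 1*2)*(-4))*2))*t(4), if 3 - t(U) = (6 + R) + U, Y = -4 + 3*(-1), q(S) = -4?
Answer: 2016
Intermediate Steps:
Y = -7 (Y = -4 - 3 = -7)
t(U) = -5 - U (t(U) = 3 - ((6 + 2) + U) = 3 - (8 + U) = 3 + (-8 - U) = -5 - U)
(Y*((q(3 - 1*2)*(-4))*2))*t(4) = (-7*(-4*(-4))*2)*(-5 - 1*4) = (-112*2)*(-5 - 4) = -7*32*(-9) = -224*(-9) = 2016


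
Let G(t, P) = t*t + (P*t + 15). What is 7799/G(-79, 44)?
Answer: 7799/2780 ≈ 2.8054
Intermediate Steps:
G(t, P) = 15 + t**2 + P*t (G(t, P) = t**2 + (15 + P*t) = 15 + t**2 + P*t)
7799/G(-79, 44) = 7799/(15 + (-79)**2 + 44*(-79)) = 7799/(15 + 6241 - 3476) = 7799/2780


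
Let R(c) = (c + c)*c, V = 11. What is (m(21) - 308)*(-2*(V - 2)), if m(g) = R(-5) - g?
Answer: 5022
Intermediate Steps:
R(c) = 2*c² (R(c) = (2*c)*c = 2*c²)
m(g) = 50 - g (m(g) = 2*(-5)² - g = 2*25 - g = 50 - g)
(m(21) - 308)*(-2*(V - 2)) = ((50 - 1*21) - 308)*(-2*(11 - 2)) = ((50 - 21) - 308)*(-2*9) = (29 - 308)*(-18) = -279*(-18) = 5022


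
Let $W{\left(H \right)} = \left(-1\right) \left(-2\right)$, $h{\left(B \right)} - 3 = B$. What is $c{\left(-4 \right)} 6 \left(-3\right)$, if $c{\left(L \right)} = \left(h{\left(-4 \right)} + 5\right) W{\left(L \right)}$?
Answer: $-144$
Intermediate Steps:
$h{\left(B \right)} = 3 + B$
$W{\left(H \right)} = 2$
$c{\left(L \right)} = 8$ ($c{\left(L \right)} = \left(\left(3 - 4\right) + 5\right) 2 = \left(-1 + 5\right) 2 = 4 \cdot 2 = 8$)
$c{\left(-4 \right)} 6 \left(-3\right) = 8 \cdot 6 \left(-3\right) = 48 \left(-3\right) = -144$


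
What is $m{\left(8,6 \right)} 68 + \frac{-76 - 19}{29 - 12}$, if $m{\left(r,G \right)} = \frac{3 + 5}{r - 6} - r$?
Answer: $- \frac{4719}{17} \approx -277.59$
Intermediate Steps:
$m{\left(r,G \right)} = - r + \frac{8}{-6 + r}$ ($m{\left(r,G \right)} = \frac{8}{-6 + r} - r = - r + \frac{8}{-6 + r}$)
$m{\left(8,6 \right)} 68 + \frac{-76 - 19}{29 - 12} = \frac{8 - 8^{2} + 6 \cdot 8}{-6 + 8} \cdot 68 + \frac{-76 - 19}{29 - 12} = \frac{8 - 64 + 48}{2} \cdot 68 - \frac{95}{17} = \frac{1}{2} \left(-8\right) 68 - \frac{95}{17} = \left(-4\right) 68 - \frac{95}{17} = -272 - \frac{95}{17} = - \frac{4719}{17}$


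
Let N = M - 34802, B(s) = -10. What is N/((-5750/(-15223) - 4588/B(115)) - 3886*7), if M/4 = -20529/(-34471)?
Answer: 45652925501495/35083375901689 ≈ 1.3013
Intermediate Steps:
M = 82116/34471 (M = 4*(-20529/(-34471)) = 4*(-20529*(-1/34471)) = 4*(20529/34471) = 82116/34471 ≈ 2.3822)
N = -1199577626/34471 (N = 82116/34471 - 34802 = -1199577626/34471 ≈ -34800.)
N/((-5750/(-15223) - 4588/B(115)) - 3886*7) = -1199577626/(34471*((-5750/(-15223) - 4588/(-10)) - 3886*7)) = -1199577626/(34471*((-5750*(-1/15223) - 4588*(-⅒)) - 1*27202)) = -1199577626/(34471*((5750/15223 + 2294/5) - 27202)) = -1199577626/(34471*(34950312/76115 - 27202)) = -1199577626/(34471*(-2035529918/76115)) = -1199577626/34471*(-76115/2035529918) = 45652925501495/35083375901689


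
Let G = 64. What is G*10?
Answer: 640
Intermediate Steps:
G*10 = 64*10 = 640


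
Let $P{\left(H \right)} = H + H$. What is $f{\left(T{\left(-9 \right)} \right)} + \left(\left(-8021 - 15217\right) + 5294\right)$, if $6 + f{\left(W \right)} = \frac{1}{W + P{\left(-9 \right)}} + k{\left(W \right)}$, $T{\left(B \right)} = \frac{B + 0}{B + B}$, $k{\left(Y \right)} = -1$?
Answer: $- \frac{628287}{35} \approx -17951.0$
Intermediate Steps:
$P{\left(H \right)} = 2 H$
$T{\left(B \right)} = \frac{1}{2}$ ($T{\left(B \right)} = \frac{B}{2 B} = B \frac{1}{2 B} = \frac{1}{2}$)
$f{\left(W \right)} = -7 + \frac{1}{-18 + W}$ ($f{\left(W \right)} = -6 - \left(1 - \frac{1}{W + 2 \left(-9\right)}\right) = -6 - \left(1 - \frac{1}{W - 18}\right) = -6 - \left(1 - \frac{1}{-18 + W}\right) = -7 + \frac{1}{-18 + W}$)
$f{\left(T{\left(-9 \right)} \right)} + \left(\left(-8021 - 15217\right) + 5294\right) = \frac{127 - \frac{7}{2}}{-18 + \frac{1}{2}} + \left(\left(-8021 - 15217\right) + 5294\right) = \frac{127 - \frac{7}{2}}{- \frac{35}{2}} + \left(-23238 + 5294\right) = \left(- \frac{2}{35}\right) \frac{247}{2} - 17944 = - \frac{247}{35} - 17944 = - \frac{628287}{35}$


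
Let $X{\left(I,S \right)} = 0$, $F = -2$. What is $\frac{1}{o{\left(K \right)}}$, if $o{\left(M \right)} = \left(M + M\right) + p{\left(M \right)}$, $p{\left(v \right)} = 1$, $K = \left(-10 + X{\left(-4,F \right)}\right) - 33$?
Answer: $- \frac{1}{85} \approx -0.011765$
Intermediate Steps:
$K = -43$ ($K = \left(-10 + 0\right) - 33 = -10 - 33 = -43$)
$o{\left(M \right)} = 1 + 2 M$ ($o{\left(M \right)} = \left(M + M\right) + 1 = 2 M + 1 = 1 + 2 M$)
$\frac{1}{o{\left(K \right)}} = \frac{1}{1 + 2 \left(-43\right)} = \frac{1}{1 - 86} = \frac{1}{-85} = - \frac{1}{85}$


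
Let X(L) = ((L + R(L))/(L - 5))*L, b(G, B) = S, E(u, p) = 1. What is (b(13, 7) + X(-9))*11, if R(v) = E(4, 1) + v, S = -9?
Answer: -3069/14 ≈ -219.21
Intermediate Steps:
R(v) = 1 + v
b(G, B) = -9
X(L) = L*(1 + 2*L)/(-5 + L) (X(L) = ((L + (1 + L))/(L - 5))*L = ((1 + 2*L)/(-5 + L))*L = L*(1 + 2*L)/(-5 + L))
(b(13, 7) + X(-9))*11 = (-9 - 9*(1 + 2*(-9))/(-5 - 9))*11 = (-9 - 9*(1 - 18)/(-14))*11 = (-9 - 9*(-1/14)*(-17))*11 = (-9 - 153/14)*11 = -279/14*11 = -3069/14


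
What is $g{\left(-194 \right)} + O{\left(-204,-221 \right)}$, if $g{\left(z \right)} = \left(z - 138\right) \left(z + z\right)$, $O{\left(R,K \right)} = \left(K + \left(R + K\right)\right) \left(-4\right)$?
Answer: $131400$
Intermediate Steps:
$O{\left(R,K \right)} = - 8 K - 4 R$ ($O{\left(R,K \right)} = \left(K + \left(K + R\right)\right) \left(-4\right) = \left(R + 2 K\right) \left(-4\right) = - 8 K - 4 R$)
$g{\left(z \right)} = 2 z \left(-138 + z\right)$ ($g{\left(z \right)} = \left(-138 + z\right) 2 z = 2 z \left(-138 + z\right)$)
$g{\left(-194 \right)} + O{\left(-204,-221 \right)} = 2 \left(-194\right) \left(-138 - 194\right) - -2584 = 2 \left(-194\right) \left(-332\right) + \left(1768 + 816\right) = 128816 + 2584 = 131400$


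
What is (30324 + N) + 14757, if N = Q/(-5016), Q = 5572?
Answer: 56530181/1254 ≈ 45080.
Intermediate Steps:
N = -1393/1254 (N = 5572/(-5016) = 5572*(-1/5016) = -1393/1254 ≈ -1.1108)
(30324 + N) + 14757 = (30324 - 1393/1254) + 14757 = 38024903/1254 + 14757 = 56530181/1254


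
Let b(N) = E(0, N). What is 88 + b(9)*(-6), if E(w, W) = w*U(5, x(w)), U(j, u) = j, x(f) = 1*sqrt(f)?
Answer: 88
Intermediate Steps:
x(f) = sqrt(f)
E(w, W) = 5*w (E(w, W) = w*5 = 5*w)
b(N) = 0 (b(N) = 5*0 = 0)
88 + b(9)*(-6) = 88 + 0*(-6) = 88 + 0 = 88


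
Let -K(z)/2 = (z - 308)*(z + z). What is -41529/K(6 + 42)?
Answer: -13843/16640 ≈ -0.83191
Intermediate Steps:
K(z) = -4*z*(-308 + z) (K(z) = -2*(z - 308)*(z + z) = -2*(-308 + z)*2*z = -4*z*(-308 + z))
-41529/K(6 + 42) = -41529*1/(4*(6 + 42)*(308 - (6 + 42))) = -41529*1/(192*(308 - 1*48)) = -41529*1/(192*(308 - 48)) = -41529/(4*48*260) = -41529/49920 = -41529*1/49920 = -13843/16640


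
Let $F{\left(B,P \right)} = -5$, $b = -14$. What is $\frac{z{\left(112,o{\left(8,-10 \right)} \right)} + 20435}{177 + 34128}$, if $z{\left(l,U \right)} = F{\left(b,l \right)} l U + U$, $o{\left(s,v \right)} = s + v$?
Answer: $\frac{21553}{34305} \approx 0.62828$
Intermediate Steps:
$z{\left(l,U \right)} = U - 5 U l$ ($z{\left(l,U \right)} = - 5 l U + U = - 5 U l + U = U - 5 U l$)
$\frac{z{\left(112,o{\left(8,-10 \right)} \right)} + 20435}{177 + 34128} = \frac{\left(8 - 10\right) \left(1 - 560\right) + 20435}{177 + 34128} = \frac{- 2 \left(1 - 560\right) + 20435}{34305} = \left(\left(-2\right) \left(-559\right) + 20435\right) \frac{1}{34305} = \left(1118 + 20435\right) \frac{1}{34305} = 21553 \cdot \frac{1}{34305} = \frac{21553}{34305}$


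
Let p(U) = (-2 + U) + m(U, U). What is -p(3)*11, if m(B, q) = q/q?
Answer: -22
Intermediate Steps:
m(B, q) = 1
p(U) = -1 + U (p(U) = (-2 + U) + 1 = -1 + U)
-p(3)*11 = -(-1 + 3)*11 = -1*2*11 = -2*11 = -22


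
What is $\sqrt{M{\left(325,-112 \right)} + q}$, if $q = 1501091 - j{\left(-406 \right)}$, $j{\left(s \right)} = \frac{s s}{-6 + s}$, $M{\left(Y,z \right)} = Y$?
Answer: $\frac{\sqrt{15932766871}}{103} \approx 1225.5$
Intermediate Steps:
$j{\left(s \right)} = \frac{s^{2}}{-6 + s}$
$q = \frac{154653582}{103}$ ($q = 1501091 - \frac{\left(-406\right)^{2}}{-6 - 406} = 1501091 - \frac{164836}{-412} = 1501091 - 164836 \left(- \frac{1}{412}\right) = 1501091 - - \frac{41209}{103} = 1501091 + \frac{41209}{103} = \frac{154653582}{103} \approx 1.5015 \cdot 10^{6}$)
$\sqrt{M{\left(325,-112 \right)} + q} = \sqrt{325 + \frac{154653582}{103}} = \sqrt{\frac{154687057}{103}} = \frac{\sqrt{15932766871}}{103}$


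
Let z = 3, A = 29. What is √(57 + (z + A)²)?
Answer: √1081 ≈ 32.879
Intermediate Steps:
√(57 + (z + A)²) = √(57 + (3 + 29)²) = √(57 + 32²) = √(57 + 1024) = √1081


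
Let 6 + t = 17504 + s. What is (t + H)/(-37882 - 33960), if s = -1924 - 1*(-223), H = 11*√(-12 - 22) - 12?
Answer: -15785/71842 - 11*I*√34/71842 ≈ -0.21972 - 0.0008928*I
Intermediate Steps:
H = -12 + 11*I*√34 (H = 11*√(-34) - 12 = 11*(I*√34) - 12 = 11*I*√34 - 12 = -12 + 11*I*√34 ≈ -12.0 + 64.141*I)
s = -1701 (s = -1924 + 223 = -1701)
t = 15797 (t = -6 + (17504 - 1701) = -6 + 15803 = 15797)
(t + H)/(-37882 - 33960) = (15797 + (-12 + 11*I*√34))/(-37882 - 33960) = (15785 + 11*I*√34)/(-71842) = (15785 + 11*I*√34)*(-1/71842) = -15785/71842 - 11*I*√34/71842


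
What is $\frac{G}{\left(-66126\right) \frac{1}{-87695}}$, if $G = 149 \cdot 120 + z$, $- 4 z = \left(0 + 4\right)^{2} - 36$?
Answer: $\frac{1568425075}{66126} \approx 23719.0$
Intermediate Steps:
$z = 5$ ($z = - \frac{\left(0 + 4\right)^{2} - 36}{4} = - \frac{4^{2} - 36}{4} = - \frac{16 - 36}{4} = \left(- \frac{1}{4}\right) \left(-20\right) = 5$)
$G = 17885$ ($G = 149 \cdot 120 + 5 = 17880 + 5 = 17885$)
$\frac{G}{\left(-66126\right) \frac{1}{-87695}} = \frac{17885}{\left(-66126\right) \frac{1}{-87695}} = \frac{17885}{\left(-66126\right) \left(- \frac{1}{87695}\right)} = \frac{17885}{\frac{66126}{87695}} = 17885 \cdot \frac{87695}{66126} = \frac{1568425075}{66126}$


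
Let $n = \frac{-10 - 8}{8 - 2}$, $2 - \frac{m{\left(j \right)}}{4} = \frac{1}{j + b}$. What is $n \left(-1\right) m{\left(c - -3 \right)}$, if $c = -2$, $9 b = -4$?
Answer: $\frac{12}{5} \approx 2.4$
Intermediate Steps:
$b = - \frac{4}{9}$ ($b = \frac{1}{9} \left(-4\right) = - \frac{4}{9} \approx -0.44444$)
$m{\left(j \right)} = 8 - \frac{4}{- \frac{4}{9} + j}$ ($m{\left(j \right)} = 8 - \frac{4}{j - \frac{4}{9}} = 8 - \frac{4}{- \frac{4}{9} + j}$)
$n = -3$ ($n = - \frac{18}{6} = \left(-18\right) \frac{1}{6} = -3$)
$n \left(-1\right) m{\left(c - -3 \right)} = \left(-3\right) \left(-1\right) \frac{4 \left(-17 + 18 \left(-2 - -3\right)\right)}{-4 + 9 \left(-2 - -3\right)} = 3 \frac{4 \left(-17 + 18 \left(-2 + 3\right)\right)}{-4 + 9 \left(-2 + 3\right)} = 3 \frac{4 \left(-17 + 18 \cdot 1\right)}{-4 + 9 \cdot 1} = 3 \frac{4 \left(-17 + 18\right)}{-4 + 9} = 3 \cdot 4 \cdot \frac{1}{5} \cdot 1 = 3 \cdot \frac{4}{5} = \frac{12}{5}$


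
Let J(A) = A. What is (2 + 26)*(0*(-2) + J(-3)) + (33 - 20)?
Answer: -71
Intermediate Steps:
(2 + 26)*(0*(-2) + J(-3)) + (33 - 20) = (2 + 26)*(0*(-2) - 3) + (33 - 20) = 28*(0 - 3) + 13 = 28*(-3) + 13 = -84 + 13 = -71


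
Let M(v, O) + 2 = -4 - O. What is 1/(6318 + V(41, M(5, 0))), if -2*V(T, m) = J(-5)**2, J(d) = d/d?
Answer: 2/12635 ≈ 0.00015829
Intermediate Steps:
M(v, O) = -6 - O (M(v, O) = -2 + (-4 - O) = -6 - O)
J(d) = 1
V(T, m) = -1/2 (V(T, m) = -1/2*1**2 = -1/2*1 = -1/2)
1/(6318 + V(41, M(5, 0))) = 1/(6318 - 1/2) = 1/(12635/2) = 2/12635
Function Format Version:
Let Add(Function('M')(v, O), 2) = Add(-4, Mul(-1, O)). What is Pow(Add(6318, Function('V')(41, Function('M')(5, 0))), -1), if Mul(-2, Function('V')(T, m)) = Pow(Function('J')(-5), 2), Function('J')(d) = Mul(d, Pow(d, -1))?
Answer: Rational(2, 12635) ≈ 0.00015829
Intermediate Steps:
Function('M')(v, O) = Add(-6, Mul(-1, O)) (Function('M')(v, O) = Add(-2, Add(-4, Mul(-1, O))) = Add(-6, Mul(-1, O)))
Function('J')(d) = 1
Function('V')(T, m) = Rational(-1, 2) (Function('V')(T, m) = Mul(Rational(-1, 2), Pow(1, 2)) = Mul(Rational(-1, 2), 1) = Rational(-1, 2))
Pow(Add(6318, Function('V')(41, Function('M')(5, 0))), -1) = Pow(Add(6318, Rational(-1, 2)), -1) = Pow(Rational(12635, 2), -1) = Rational(2, 12635)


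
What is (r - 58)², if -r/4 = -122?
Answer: 184900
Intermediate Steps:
r = 488 (r = -4*(-122) = 488)
(r - 58)² = (488 - 58)² = 430² = 184900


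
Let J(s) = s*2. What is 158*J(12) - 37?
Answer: 3755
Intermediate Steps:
J(s) = 2*s
158*J(12) - 37 = 158*(2*12) - 37 = 158*24 - 37 = 3792 - 37 = 3755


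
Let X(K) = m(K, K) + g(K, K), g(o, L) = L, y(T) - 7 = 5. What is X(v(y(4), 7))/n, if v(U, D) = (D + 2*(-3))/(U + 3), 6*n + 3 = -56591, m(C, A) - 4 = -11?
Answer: 104/141485 ≈ 0.00073506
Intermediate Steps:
y(T) = 12 (y(T) = 7 + 5 = 12)
m(C, A) = -7 (m(C, A) = 4 - 11 = -7)
n = -28297/3 (n = -½ + (⅙)*(-56591) = -½ - 56591/6 = -28297/3 ≈ -9432.3)
v(U, D) = (-6 + D)/(3 + U) (v(U, D) = (D - 6)/(3 + U) = (-6 + D)/(3 + U))
X(K) = -7 + K
X(v(y(4), 7))/n = (-7 + (-6 + 7)/(3 + 12))/(-28297/3) = (-7 + 1/15)*(-3/28297) = -104/15*(-3/28297) = 104/141485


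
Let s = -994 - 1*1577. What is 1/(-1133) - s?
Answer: 2912942/1133 ≈ 2571.0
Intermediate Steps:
s = -2571 (s = -994 - 1577 = -2571)
1/(-1133) - s = 1/(-1133) - 1*(-2571) = -1/1133 + 2571 = 2912942/1133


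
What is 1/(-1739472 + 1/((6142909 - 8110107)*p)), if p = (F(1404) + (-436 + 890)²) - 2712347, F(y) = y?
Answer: -4927490664746/8571232041587054111 ≈ -5.7489e-7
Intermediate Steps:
p = -2504827 (p = (1404 + (-436 + 890)²) - 2712347 = (1404 + 454²) - 2712347 = (1404 + 206116) - 2712347 = 207520 - 2712347 = -2504827)
1/(-1739472 + 1/((6142909 - 8110107)*p)) = 1/(-1739472 + 1/((6142909 - 8110107)*(-2504827))) = 1/(-1739472 - 1/2504827/(-1967198)) = 1/(-1739472 - 1/1967198*(-1/2504827)) = 1/(-1739472 + 1/4927490664746) = 1/(-8571232041587054111/4927490664746) = -4927490664746/8571232041587054111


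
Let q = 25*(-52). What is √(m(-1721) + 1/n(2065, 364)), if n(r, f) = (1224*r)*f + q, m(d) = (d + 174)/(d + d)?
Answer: √281699246730409692512185/791686279670 ≈ 0.67041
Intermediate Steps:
q = -1300
m(d) = (174 + d)/(2*d) (m(d) = (174 + d)/((2*d)) = (174 + d)*(1/(2*d)) = (174 + d)/(2*d))
n(r, f) = -1300 + 1224*f*r (n(r, f) = (1224*r)*f - 1300 = 1224*f*r - 1300 = -1300 + 1224*f*r)
√(m(-1721) + 1/n(2065, 364)) = √((½)*(174 - 1721)/(-1721) + 1/(-1300 + 1224*364*2065)) = √((½)*(-1/1721)*(-1547) + 1/(-1300 + 920031840)) = √(1547/3442 + 1/920030540) = √(711643624411/1583372559340) = √281699246730409692512185/791686279670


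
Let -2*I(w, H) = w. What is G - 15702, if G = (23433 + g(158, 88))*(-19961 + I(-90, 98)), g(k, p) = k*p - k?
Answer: -740472666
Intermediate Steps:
I(w, H) = -w/2
g(k, p) = -k + k*p
G = -740456964 (G = (23433 + 158*(-1 + 88))*(-19961 - 1/2*(-90)) = (23433 + 158*87)*(-19961 + 45) = (23433 + 13746)*(-19916) = 37179*(-19916) = -740456964)
G - 15702 = -740456964 - 15702 = -740472666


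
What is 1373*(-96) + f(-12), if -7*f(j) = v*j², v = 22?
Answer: -925824/7 ≈ -1.3226e+5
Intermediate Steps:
f(j) = -22*j²/7
1373*(-96) + f(-12) = 1373*(-96) - 22/7*(-12)² = -131808 - 22/7*144 = -131808 - 3168/7 = -925824/7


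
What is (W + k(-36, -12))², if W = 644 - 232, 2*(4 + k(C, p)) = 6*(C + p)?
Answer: 69696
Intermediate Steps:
k(C, p) = -4 + 3*C + 3*p (k(C, p) = -4 + (6*(C + p))/2 = -4 + (6*C + 6*p)/2 = -4 + (3*C + 3*p) = -4 + 3*C + 3*p)
W = 412
(W + k(-36, -12))² = (412 + (-4 + 3*(-36) + 3*(-12)))² = (412 + (-4 - 108 - 36))² = (412 - 148)² = 264² = 69696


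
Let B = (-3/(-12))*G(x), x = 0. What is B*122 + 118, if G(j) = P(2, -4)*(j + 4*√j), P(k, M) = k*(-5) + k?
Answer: 118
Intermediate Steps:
P(k, M) = -4*k (P(k, M) = -5*k + k = -4*k)
G(j) = -32*√j - 8*j (G(j) = (-4*2)*(j + 4*√j) = -8*(j + 4*√j) = -32*√j - 8*j)
B = 0 (B = (-3/(-12))*(-32*√0 - 8*0) = (-3*(-1/12))*(-32*0 + 0) = (0 + 0)/4 = (¼)*0 = 0)
B*122 + 118 = 0*122 + 118 = 0 + 118 = 118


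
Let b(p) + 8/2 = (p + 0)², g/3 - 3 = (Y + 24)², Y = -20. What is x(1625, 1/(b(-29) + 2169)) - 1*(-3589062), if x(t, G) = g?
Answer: 3589119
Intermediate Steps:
g = 57 (g = 9 + 3*(-20 + 24)² = 9 + 3*4² = 9 + 3*16 = 9 + 48 = 57)
b(p) = -4 + p² (b(p) = -4 + (p + 0)² = -4 + p²)
x(t, G) = 57
x(1625, 1/(b(-29) + 2169)) - 1*(-3589062) = 57 - 1*(-3589062) = 57 + 3589062 = 3589119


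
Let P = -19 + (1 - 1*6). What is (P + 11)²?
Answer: 169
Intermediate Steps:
P = -24 (P = -19 + (1 - 6) = -19 - 5 = -24)
(P + 11)² = (-24 + 11)² = (-13)² = 169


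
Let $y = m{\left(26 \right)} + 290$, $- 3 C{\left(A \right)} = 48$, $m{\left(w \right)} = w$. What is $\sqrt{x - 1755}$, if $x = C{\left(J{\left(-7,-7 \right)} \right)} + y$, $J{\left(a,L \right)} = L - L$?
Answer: $i \sqrt{1455} \approx 38.144 i$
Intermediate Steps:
$J{\left(a,L \right)} = 0$
$C{\left(A \right)} = -16$ ($C{\left(A \right)} = \left(- \frac{1}{3}\right) 48 = -16$)
$y = 316$ ($y = 26 + 290 = 316$)
$x = 300$ ($x = -16 + 316 = 300$)
$\sqrt{x - 1755} = \sqrt{300 - 1755} = \sqrt{-1455} = i \sqrt{1455}$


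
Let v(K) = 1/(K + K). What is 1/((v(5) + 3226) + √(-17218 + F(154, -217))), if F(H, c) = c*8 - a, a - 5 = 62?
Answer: 322610/1042674221 - 100*I*√19021/1042674221 ≈ 0.00030941 - 1.3227e-5*I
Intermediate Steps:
v(K) = 1/(2*K)
a = 67 (a = 5 + 62 = 67)
F(H, c) = -67 + 8*c (F(H, c) = c*8 - 1*67 = 8*c - 67 = -67 + 8*c)
1/((v(5) + 3226) + √(-17218 + F(154, -217))) = 1/(((½)/5 + 3226) + √(-17218 + (-67 + 8*(-217)))) = 1/(((½)*(⅕) + 3226) + √(-17218 + (-67 - 1736))) = 1/((⅒ + 3226) + √(-17218 - 1803)) = 1/(32261/10 + √(-19021)) = 1/(32261/10 + I*√19021)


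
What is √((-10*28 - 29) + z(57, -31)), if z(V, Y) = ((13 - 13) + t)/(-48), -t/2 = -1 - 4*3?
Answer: I*√44574/12 ≈ 17.594*I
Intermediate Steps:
t = 26 (t = -2*(-1 - 4*3) = -2*(-1 - 12) = -2*(-13) = 26)
z(V, Y) = -13/24 (z(V, Y) = ((13 - 13) + 26)/(-48) = (0 + 26)*(-1/48) = 26*(-1/48) = -13/24)
√((-10*28 - 29) + z(57, -31)) = √((-10*28 - 29) - 13/24) = √((-280 - 29) - 13/24) = √(-309 - 13/24) = √(-7429/24) = I*√44574/12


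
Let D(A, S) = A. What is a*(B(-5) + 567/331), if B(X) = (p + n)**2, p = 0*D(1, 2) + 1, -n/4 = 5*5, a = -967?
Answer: -3137622966/331 ≈ -9.4792e+6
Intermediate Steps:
n = -100 (n = -20*5 = -4*25 = -100)
p = 1 (p = 0*1 + 1 = 0 + 1 = 1)
B(X) = 9801 (B(X) = (1 - 100)**2 = (-99)**2 = 9801)
a*(B(-5) + 567/331) = -967*(9801 + 567/331) = -967*3244698/331 = -3137622966/331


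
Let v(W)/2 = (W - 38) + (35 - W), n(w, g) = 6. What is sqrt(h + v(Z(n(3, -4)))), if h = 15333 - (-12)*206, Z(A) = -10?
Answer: sqrt(17799) ≈ 133.41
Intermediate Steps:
h = 17805 (h = 15333 - 1*(-2472) = 15333 + 2472 = 17805)
v(W) = -6 (v(W) = 2*((W - 38) + (35 - W)) = 2*((-38 + W) + (35 - W)) = 2*(-3) = -6)
sqrt(h + v(Z(n(3, -4)))) = sqrt(17805 - 6) = sqrt(17799)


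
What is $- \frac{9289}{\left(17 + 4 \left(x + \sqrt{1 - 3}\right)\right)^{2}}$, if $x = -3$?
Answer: $\frac{9289 i}{7 i + 40 \sqrt{2}} \approx 20.013 + 161.73 i$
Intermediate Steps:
$- \frac{9289}{\left(17 + 4 \left(x + \sqrt{1 - 3}\right)\right)^{2}} = - \frac{9289}{\left(17 + 4 \left(-3 + \sqrt{1 - 3}\right)\right)^{2}} = - \frac{9289}{\left(17 + 4 \left(-3 + \sqrt{-2}\right)\right)^{2}} = - \frac{9289}{\left(17 + 4 \left(-3 + i \sqrt{2}\right)\right)^{2}} = - \frac{9289}{\left(17 - \left(12 - 4 i \sqrt{2}\right)\right)^{2}} = - \frac{9289}{\left(5 + 4 i \sqrt{2}\right)^{2}}$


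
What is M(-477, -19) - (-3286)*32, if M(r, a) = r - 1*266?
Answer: 104409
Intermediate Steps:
M(r, a) = -266 + r (M(r, a) = r - 266 = -266 + r)
M(-477, -19) - (-3286)*32 = (-266 - 477) - (-3286)*32 = -743 - 1*(-105152) = -743 + 105152 = 104409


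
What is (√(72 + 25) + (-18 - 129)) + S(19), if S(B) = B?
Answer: -128 + √97 ≈ -118.15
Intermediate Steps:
(√(72 + 25) + (-18 - 129)) + S(19) = (√(72 + 25) + (-18 - 129)) + 19 = (√97 - 147) + 19 = (-147 + √97) + 19 = -128 + √97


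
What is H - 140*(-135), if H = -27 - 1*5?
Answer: 18868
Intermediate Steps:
H = -32 (H = -27 - 5 = -32)
H - 140*(-135) = -32 - 140*(-135) = -32 + 18900 = 18868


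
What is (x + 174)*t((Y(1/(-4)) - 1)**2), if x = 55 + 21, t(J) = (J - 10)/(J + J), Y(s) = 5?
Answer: 375/8 ≈ 46.875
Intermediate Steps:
t(J) = (-10 + J)/(2*J) (t(J) = (-10 + J)/((2*J)) = (-10 + J)*(1/(2*J)) = (-10 + J)/(2*J))
x = 76
(x + 174)*t((Y(1/(-4)) - 1)**2) = (76 + 174)*((-10 + (5 - 1)**2)/(2*((5 - 1)**2))) = 250*((-10 + 4**2)/(2*(4**2))) = 250*((1/2)*(-10 + 16)/16) = 250*((1/2)*(1/16)*6) = 250*(3/16) = 375/8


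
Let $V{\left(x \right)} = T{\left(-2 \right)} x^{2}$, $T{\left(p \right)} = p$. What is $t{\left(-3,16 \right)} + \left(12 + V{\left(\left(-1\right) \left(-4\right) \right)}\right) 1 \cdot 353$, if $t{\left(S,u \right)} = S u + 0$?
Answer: $-7108$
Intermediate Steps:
$t{\left(S,u \right)} = S u$
$V{\left(x \right)} = - 2 x^{2}$
$t{\left(-3,16 \right)} + \left(12 + V{\left(\left(-1\right) \left(-4\right) \right)}\right) 1 \cdot 353 = \left(-3\right) 16 + \left(12 - 2 \left(\left(-1\right) \left(-4\right)\right)^{2}\right) 1 \cdot 353 = -48 + \left(12 - 2 \cdot 4^{2}\right) 1 \cdot 353 = -48 + \left(12 - 32\right) 1 \cdot 353 = -48 + \left(-20\right) 1 \cdot 353 = -48 - 7060 = -7108$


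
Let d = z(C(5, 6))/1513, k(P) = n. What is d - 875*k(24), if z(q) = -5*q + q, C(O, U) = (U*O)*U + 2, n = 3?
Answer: -3972353/1513 ≈ -2625.5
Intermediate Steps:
k(P) = 3
C(O, U) = 2 + O*U² (C(O, U) = (O*U)*U + 2 = O*U² + 2 = 2 + O*U²)
z(q) = -4*q
d = -728/1513 (d = -4*(2 + 5*6²)/1513 = -4*(2 + 5*36)*(1/1513) = -4*(2 + 180)*(1/1513) = -4*182*(1/1513) = -728*1/1513 = -728/1513 ≈ -0.48116)
d - 875*k(24) = -728/1513 - 875*3 = -728/1513 - 2625 = -3972353/1513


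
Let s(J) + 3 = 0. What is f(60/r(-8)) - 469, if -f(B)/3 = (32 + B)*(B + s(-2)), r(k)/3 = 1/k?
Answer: -63061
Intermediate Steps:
s(J) = -3 (s(J) = -3 + 0 = -3)
r(k) = 3/k
f(B) = -3*(-3 + B)*(32 + B) (f(B) = -3*(32 + B)*(B - 3) = -3*(32 + B)*(-3 + B) = -3*(-3 + B)*(32 + B))
f(60/r(-8)) - 469 = (288 - 5220/(3/(-8)) - 3*(60/((3/(-8))))²) - 469 = (288 - 5220/(3*(-⅛)) - 3*(60/((3*(-⅛))))²) - 469 = (288 - 5220/(-3/8) - 3*(60/(-3/8))²) - 469 = (288 - 5220*(-8)/3 - 3*(60*(-8/3))²) - 469 = (288 - 87*(-160) - 3*(-160)²) - 469 = (288 + 13920 - 3*25600) - 469 = (288 + 13920 - 76800) - 469 = -62592 - 469 = -63061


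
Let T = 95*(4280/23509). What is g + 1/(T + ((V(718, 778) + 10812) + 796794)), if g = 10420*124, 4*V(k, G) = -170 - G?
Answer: 24524769459509189/18980844421 ≈ 1.2921e+6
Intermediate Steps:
V(k, G) = -85/2 - G/4 (V(k, G) = (-170 - G)/4 = -85/2 - G/4)
T = 406600/23509 (T = 95*(4280*(1/23509)) = 95*(4280/23509) = 406600/23509 ≈ 17.296)
g = 1292080
g + 1/(T + ((V(718, 778) + 10812) + 796794)) = 1292080 + 1/(406600/23509 + (((-85/2 - 1/4*778) + 10812) + 796794)) = 1292080 + 1/(406600/23509 + (((-85/2 - 389/2) + 10812) + 796794)) = 1292080 + 1/(406600/23509 + ((-237 + 10812) + 796794)) = 1292080 + 1/(406600/23509 + (10575 + 796794)) = 1292080 + 1/(406600/23509 + 807369) = 1292080 + 1/(18980844421/23509) = 1292080 + 23509/18980844421 = 24524769459509189/18980844421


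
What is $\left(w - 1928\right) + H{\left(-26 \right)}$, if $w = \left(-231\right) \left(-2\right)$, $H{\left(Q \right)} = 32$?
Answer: $-1434$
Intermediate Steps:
$w = 462$
$\left(w - 1928\right) + H{\left(-26 \right)} = \left(462 - 1928\right) + 32 = -1466 + 32 = -1434$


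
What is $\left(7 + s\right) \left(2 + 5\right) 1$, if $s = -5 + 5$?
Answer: $49$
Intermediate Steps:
$s = 0$
$\left(7 + s\right) \left(2 + 5\right) 1 = \left(7 + 0\right) \left(2 + 5\right) 1 = 7 \cdot 7 \cdot 1 = 7 \cdot 7 = 49$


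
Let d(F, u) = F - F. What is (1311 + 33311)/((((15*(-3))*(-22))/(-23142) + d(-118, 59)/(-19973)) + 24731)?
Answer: 66768527/47693651 ≈ 1.3999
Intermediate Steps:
d(F, u) = 0
(1311 + 33311)/((((15*(-3))*(-22))/(-23142) + d(-118, 59)/(-19973)) + 24731) = (1311 + 33311)/((((15*(-3))*(-22))/(-23142) + 0/(-19973)) + 24731) = 34622/((-45*(-22)*(-1/23142) + 0*(-1/19973)) + 24731) = 34622/((990*(-1/23142) + 0) + 24731) = 34622/((-165/3857 + 0) + 24731) = 34622/(-165/3857 + 24731) = 34622/(95387302/3857) = 34622*(3857/95387302) = 66768527/47693651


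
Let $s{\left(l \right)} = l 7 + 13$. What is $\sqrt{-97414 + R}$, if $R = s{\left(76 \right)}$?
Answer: $i \sqrt{96869} \approx 311.24 i$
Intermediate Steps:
$s{\left(l \right)} = 13 + 7 l$ ($s{\left(l \right)} = 7 l + 13 = 13 + 7 l$)
$R = 545$ ($R = 13 + 7 \cdot 76 = 13 + 532 = 545$)
$\sqrt{-97414 + R} = \sqrt{-97414 + 545} = \sqrt{-96869} = i \sqrt{96869}$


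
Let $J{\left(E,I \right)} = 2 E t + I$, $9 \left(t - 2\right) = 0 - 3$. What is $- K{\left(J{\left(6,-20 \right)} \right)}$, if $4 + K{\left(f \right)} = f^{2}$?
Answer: $4$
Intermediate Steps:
$t = \frac{5}{3}$ ($t = 2 + \frac{0 - 3}{9} = 2 + \frac{1}{9} \left(-3\right) = 2 - \frac{1}{3} = \frac{5}{3} \approx 1.6667$)
$J{\left(E,I \right)} = I + \frac{10 E}{3}$ ($J{\left(E,I \right)} = 2 E \frac{5}{3} + I = \frac{10 E}{3} + I = I + \frac{10 E}{3}$)
$K{\left(f \right)} = -4 + f^{2}$
$- K{\left(J{\left(6,-20 \right)} \right)} = - (-4 + \left(-20 + \frac{10}{3} \cdot 6\right)^{2}) = - (-4 + \left(-20 + 20\right)^{2}) = - (-4 + 0^{2}) = - (-4 + 0) = \left(-1\right) \left(-4\right) = 4$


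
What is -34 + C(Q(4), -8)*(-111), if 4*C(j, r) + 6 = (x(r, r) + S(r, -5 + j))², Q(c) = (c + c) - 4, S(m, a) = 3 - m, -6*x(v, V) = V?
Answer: -49063/12 ≈ -4088.6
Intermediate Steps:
x(v, V) = -V/6
Q(c) = -4 + 2*c (Q(c) = 2*c - 4 = -4 + 2*c)
C(j, r) = -3/2 + (3 - 7*r/6)²/4 (C(j, r) = -3/2 + (-r/6 + (3 - r))²/4 = -3/2 + (3 - 7*r/6)²/4)
-34 + C(Q(4), -8)*(-111) = -34 + (-3/2 + (-18 + 7*(-8))²/144)*(-111) = -34 + (-3/2 + (-18 - 56)²/144)*(-111) = -34 + (-3/2 + (1/144)*(-74)²)*(-111) = -34 + (-3/2 + (1/144)*5476)*(-111) = -34 + (-3/2 + 1369/36)*(-111) = -34 + (1315/36)*(-111) = -34 - 48655/12 = -49063/12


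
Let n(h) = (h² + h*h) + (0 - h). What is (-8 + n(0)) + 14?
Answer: 6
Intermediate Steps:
n(h) = -h + 2*h² (n(h) = (h² + h²) - h = 2*h² - h = -h + 2*h²)
(-8 + n(0)) + 14 = (-8 + 0*(-1 + 2*0)) + 14 = (-8 + 0*(-1 + 0)) + 14 = (-8 + 0*(-1)) + 14 = (-8 + 0) + 14 = -8 + 14 = 6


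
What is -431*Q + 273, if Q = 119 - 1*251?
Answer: 57165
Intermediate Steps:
Q = -132 (Q = 119 - 251 = -132)
-431*Q + 273 = -431*(-132) + 273 = 56892 + 273 = 57165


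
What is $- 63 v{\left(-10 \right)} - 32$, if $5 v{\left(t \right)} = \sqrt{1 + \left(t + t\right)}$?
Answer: $-32 - \frac{63 i \sqrt{19}}{5} \approx -32.0 - 54.922 i$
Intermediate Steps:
$v{\left(t \right)} = \frac{\sqrt{1 + 2 t}}{5}$ ($v{\left(t \right)} = \frac{\sqrt{1 + \left(t + t\right)}}{5} = \frac{\sqrt{1 + 2 t}}{5}$)
$- 63 v{\left(-10 \right)} - 32 = - 63 \frac{\sqrt{1 + 2 \left(-10\right)}}{5} - 32 = - 63 \frac{\sqrt{1 - 20}}{5} - 32 = - 63 \frac{\sqrt{-19}}{5} - 32 = - 63 \frac{i \sqrt{19}}{5} - 32 = - \frac{63 i \sqrt{19}}{5} - 32 = -32 - \frac{63 i \sqrt{19}}{5}$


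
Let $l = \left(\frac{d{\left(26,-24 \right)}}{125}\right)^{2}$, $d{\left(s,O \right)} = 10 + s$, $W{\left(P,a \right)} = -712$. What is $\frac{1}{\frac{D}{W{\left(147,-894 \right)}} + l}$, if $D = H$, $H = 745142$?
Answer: $- \frac{5562500}{5820960499} \approx -0.0009556$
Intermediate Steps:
$D = 745142$
$l = \frac{1296}{15625}$ ($l = \left(\frac{10 + 26}{125}\right)^{2} = \left(36 \cdot \frac{1}{125}\right)^{2} = \left(\frac{36}{125}\right)^{2} = \frac{1296}{15625} \approx 0.082944$)
$\frac{1}{\frac{D}{W{\left(147,-894 \right)}} + l} = \frac{1}{\frac{745142}{-712} + \frac{1296}{15625}} = \frac{1}{745142 \left(- \frac{1}{712}\right) + \frac{1296}{15625}} = \frac{1}{- \frac{372571}{356} + \frac{1296}{15625}} = \frac{1}{- \frac{5820960499}{5562500}} = - \frac{5562500}{5820960499}$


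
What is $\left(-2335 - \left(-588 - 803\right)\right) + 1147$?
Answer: $203$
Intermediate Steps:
$\left(-2335 - \left(-588 - 803\right)\right) + 1147 = \left(-2335 - -1391\right) + 1147 = \left(-2335 + 1391\right) + 1147 = -944 + 1147 = 203$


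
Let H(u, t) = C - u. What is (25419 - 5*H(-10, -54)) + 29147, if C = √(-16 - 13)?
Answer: 54516 - 5*I*√29 ≈ 54516.0 - 26.926*I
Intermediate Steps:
C = I*√29 (C = √(-29) = I*√29 ≈ 5.3852*I)
H(u, t) = -u + I*√29 (H(u, t) = I*√29 - u = -u + I*√29)
(25419 - 5*H(-10, -54)) + 29147 = (25419 - 5*(-1*(-10) + I*√29)) + 29147 = (25419 - 5*(10 + I*√29)) + 29147 = (25419 + (-50 - 5*I*√29)) + 29147 = (25369 - 5*I*√29) + 29147 = 54516 - 5*I*√29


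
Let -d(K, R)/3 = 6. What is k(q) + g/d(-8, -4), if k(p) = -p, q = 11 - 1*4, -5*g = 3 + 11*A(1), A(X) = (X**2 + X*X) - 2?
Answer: -209/30 ≈ -6.9667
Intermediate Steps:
d(K, R) = -18 (d(K, R) = -3*6 = -18)
A(X) = -2 + 2*X**2 (A(X) = (X**2 + X**2) - 2 = 2*X**2 - 2 = -2 + 2*X**2)
g = -3/5 (g = -(3 + 11*(-2 + 2*1**2))/5 = -(3 + 11*(-2 + 2*1))/5 = -(3 + 11*(-2 + 2))/5 = -(3 + 11*0)/5 = -(3 + 0)/5 = -1/5*3 = -3/5 ≈ -0.60000)
q = 7 (q = 11 - 4 = 7)
k(q) + g/d(-8, -4) = -1*7 - 3/5/(-18) = -7 - 3/5*(-1/18) = -7 + 1/30 = -209/30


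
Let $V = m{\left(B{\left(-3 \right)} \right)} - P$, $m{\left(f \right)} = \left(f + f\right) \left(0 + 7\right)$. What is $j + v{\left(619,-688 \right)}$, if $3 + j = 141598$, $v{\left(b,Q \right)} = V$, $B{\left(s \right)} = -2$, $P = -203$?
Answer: $141770$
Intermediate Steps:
$m{\left(f \right)} = 14 f$ ($m{\left(f \right)} = 2 f 7 = 14 f$)
$V = 175$ ($V = 14 \left(-2\right) - -203 = -28 + 203 = 175$)
$v{\left(b,Q \right)} = 175$
$j = 141595$ ($j = -3 + 141598 = 141595$)
$j + v{\left(619,-688 \right)} = 141595 + 175 = 141770$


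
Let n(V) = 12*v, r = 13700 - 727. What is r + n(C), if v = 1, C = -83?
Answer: 12985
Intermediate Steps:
r = 12973
n(V) = 12 (n(V) = 12*1 = 12)
r + n(C) = 12973 + 12 = 12985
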